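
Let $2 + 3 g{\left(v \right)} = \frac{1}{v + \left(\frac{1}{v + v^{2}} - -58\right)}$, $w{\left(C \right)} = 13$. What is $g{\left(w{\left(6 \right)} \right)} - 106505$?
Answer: $- \frac{4129118009}{38769} \approx -1.0651 \cdot 10^{5}$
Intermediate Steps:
$g{\left(v \right)} = - \frac{2}{3} + \frac{1}{3 \left(58 + v + \frac{1}{v + v^{2}}\right)}$ ($g{\left(v \right)} = - \frac{2}{3} + \frac{1}{3 \left(v + \left(\frac{1}{v + v^{2}} - -58\right)\right)} = - \frac{2}{3} + \frac{1}{3 \left(v + \left(\frac{1}{v + v^{2}} + 58\right)\right)} = - \frac{2}{3} + \frac{1}{3 \left(v + \left(58 + \frac{1}{v + v^{2}}\right)\right)} = - \frac{2}{3} + \frac{1}{3 \left(58 + v + \frac{1}{v + v^{2}}\right)}$)
$g{\left(w{\left(6 \right)} \right)} - 106505 = \frac{-2 - 117 \cdot 13^{2} - 1495 - 2 \cdot 13^{3}}{3 \left(1 + 13^{3} + 58 \cdot 13 + 59 \cdot 13^{2}\right)} - 106505 = \frac{-2 - 19773 - 1495 - 4394}{3 \left(1 + 2197 + 754 + 59 \cdot 169\right)} - 106505 = \frac{-2 - 19773 - 1495 - 4394}{3 \left(1 + 2197 + 754 + 9971\right)} - 106505 = \frac{1}{3} \cdot \frac{1}{12923} \left(-25664\right) - 106505 = - \frac{25664}{38769} - 106505 = - \frac{4129118009}{38769}$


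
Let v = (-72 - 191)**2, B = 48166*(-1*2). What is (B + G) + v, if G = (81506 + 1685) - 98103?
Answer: -42075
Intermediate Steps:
G = -14912 (G = 83191 - 98103 = -14912)
B = -96332 (B = 48166*(-2) = -96332)
v = 69169 (v = (-263)**2 = 69169)
(B + G) + v = (-96332 - 14912) + 69169 = -111244 + 69169 = -42075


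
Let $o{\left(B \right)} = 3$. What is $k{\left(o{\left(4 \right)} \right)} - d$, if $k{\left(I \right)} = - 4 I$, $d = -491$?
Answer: $479$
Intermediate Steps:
$k{\left(o{\left(4 \right)} \right)} - d = \left(-4\right) 3 - -491 = -12 + 491 = 479$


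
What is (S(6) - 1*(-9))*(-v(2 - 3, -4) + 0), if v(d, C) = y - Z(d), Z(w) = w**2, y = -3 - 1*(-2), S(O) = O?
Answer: 30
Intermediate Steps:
y = -1 (y = -3 + 2 = -1)
v(d, C) = -1 - d**2
(S(6) - 1*(-9))*(-v(2 - 3, -4) + 0) = (6 - 1*(-9))*(-(-1 - (2 - 3)**2) + 0) = (6 + 9)*(-(-1 - 1*(-1)**2) + 0) = 15*(-(-1 - 1*1) + 0) = 15*(-(-1 - 1) + 0) = 15*(-1*(-2) + 0) = 15*(2 + 0) = 15*2 = 30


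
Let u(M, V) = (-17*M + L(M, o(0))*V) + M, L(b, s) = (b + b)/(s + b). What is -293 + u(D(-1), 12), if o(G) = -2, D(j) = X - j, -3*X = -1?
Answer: -1087/3 ≈ -362.33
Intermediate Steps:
X = 1/3 (X = -1/3*(-1) = 1/3 ≈ 0.33333)
D(j) = 1/3 - j
L(b, s) = 2*b/(b + s) (L(b, s) = (2*b)/(b + s) = 2*b/(b + s))
u(M, V) = -16*M + 2*M*V/(-2 + M) (u(M, V) = (-17*M + (2*M/(M - 2))*V) + M = (-17*M + (2*M/(-2 + M))*V) + M = (-17*M + 2*M*V/(-2 + M)) + M = -16*M + 2*M*V/(-2 + M))
-293 + u(D(-1), 12) = -293 + 2*(1/3 - 1*(-1))*(16 + 12 - 8*(1/3 - 1*(-1)))/(-2 + (1/3 - 1*(-1))) = -293 + 2*(1/3 + 1)*(16 + 12 - 8*(1/3 + 1))/(-2 + (1/3 + 1)) = -293 + 2*(4/3)*(16 + 12 - 8*4/3)/(-2 + 4/3) = -293 + 2*(4/3)*(16 + 12 - 32/3)/(-2/3) = -293 + 2*(4/3)*(-3/2)*(52/3) = -293 - 208/3 = -1087/3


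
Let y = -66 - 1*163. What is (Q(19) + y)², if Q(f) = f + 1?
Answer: 43681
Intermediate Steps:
Q(f) = 1 + f
y = -229 (y = -66 - 163 = -229)
(Q(19) + y)² = ((1 + 19) - 229)² = (20 - 229)² = (-209)² = 43681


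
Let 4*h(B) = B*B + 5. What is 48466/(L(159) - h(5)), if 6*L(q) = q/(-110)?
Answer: -10662520/1703 ≈ -6261.0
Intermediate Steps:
h(B) = 5/4 + B²/4 (h(B) = (B*B + 5)/4 = (B² + 5)/4 = (5 + B²)/4 = 5/4 + B²/4)
L(q) = -q/660 (L(q) = (q/(-110))/6 = (q*(-1/110))/6 = (-q/110)/6 = -q/660)
48466/(L(159) - h(5)) = 48466/(-1/660*159 - (5/4 + (¼)*5²)) = 48466/(-53/220 - (5/4 + (¼)*25)) = 48466/(-53/220 - (5/4 + 25/4)) = 48466/(-53/220 - 1*15/2) = 48466/(-53/220 - 15/2) = 48466/(-1703/220) = 48466*(-220/1703) = -10662520/1703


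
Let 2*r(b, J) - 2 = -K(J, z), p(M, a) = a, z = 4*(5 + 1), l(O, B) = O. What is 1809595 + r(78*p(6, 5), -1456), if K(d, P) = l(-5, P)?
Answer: 3619197/2 ≈ 1.8096e+6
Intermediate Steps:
z = 24 (z = 4*6 = 24)
K(d, P) = -5
r(b, J) = 7/2 (r(b, J) = 1 + (-1*(-5))/2 = 1 + (½)*5 = 1 + 5/2 = 7/2)
1809595 + r(78*p(6, 5), -1456) = 1809595 + 7/2 = 3619197/2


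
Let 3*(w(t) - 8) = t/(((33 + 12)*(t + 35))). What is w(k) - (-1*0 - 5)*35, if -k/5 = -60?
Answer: 110353/603 ≈ 183.01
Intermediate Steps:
k = 300 (k = -5*(-60) = 300)
w(t) = 8 + t/(3*(1575 + 45*t)) (w(t) = 8 + (t/(((33 + 12)*(t + 35))))/3 = 8 + (t/((45*(35 + t))))/3 = 8 + (t/(1575 + 45*t))/3 = 8 + t/(3*(1575 + 45*t)))
w(k) - (-1*0 - 5)*35 = (37800 + 1081*300)/(135*(35 + 300)) - (-1*0 - 5)*35 = (1/135)*(37800 + 324300)/335 - (0 - 5)*35 = (1/135)*(1/335)*362100 - (-5)*35 = 4828/603 - 1*(-175) = 4828/603 + 175 = 110353/603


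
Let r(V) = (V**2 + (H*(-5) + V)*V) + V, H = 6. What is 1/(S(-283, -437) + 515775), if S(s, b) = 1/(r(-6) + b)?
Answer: 191/98513024 ≈ 1.9388e-6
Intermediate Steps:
r(V) = V + V**2 + V*(-30 + V) (r(V) = (V**2 + (6*(-5) + V)*V) + V = (V**2 + (-30 + V)*V) + V = (V**2 + V*(-30 + V)) + V = V + V**2 + V*(-30 + V))
S(s, b) = 1/(246 + b) (S(s, b) = 1/(-6*(-29 + 2*(-6)) + b) = 1/(-6*(-29 - 12) + b) = 1/(-6*(-41) + b) = 1/(246 + b))
1/(S(-283, -437) + 515775) = 1/(1/(246 - 437) + 515775) = 1/(1/(-191) + 515775) = 1/(-1/191 + 515775) = 1/(98513024/191) = 191/98513024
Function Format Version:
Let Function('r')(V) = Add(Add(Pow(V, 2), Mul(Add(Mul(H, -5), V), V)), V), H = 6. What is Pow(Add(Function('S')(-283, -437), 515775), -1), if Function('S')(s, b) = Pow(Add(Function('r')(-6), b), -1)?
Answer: Rational(191, 98513024) ≈ 1.9388e-6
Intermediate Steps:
Function('r')(V) = Add(V, Pow(V, 2), Mul(V, Add(-30, V))) (Function('r')(V) = Add(Add(Pow(V, 2), Mul(Add(Mul(6, -5), V), V)), V) = Add(Add(Pow(V, 2), Mul(Add(-30, V), V)), V) = Add(Add(Pow(V, 2), Mul(V, Add(-30, V))), V) = Add(V, Pow(V, 2), Mul(V, Add(-30, V))))
Function('S')(s, b) = Pow(Add(246, b), -1) (Function('S')(s, b) = Pow(Add(Mul(-6, Add(-29, Mul(2, -6))), b), -1) = Pow(Add(Mul(-6, Add(-29, -12)), b), -1) = Pow(Add(Mul(-6, -41), b), -1) = Pow(Add(246, b), -1))
Pow(Add(Function('S')(-283, -437), 515775), -1) = Pow(Add(Pow(Add(246, -437), -1), 515775), -1) = Pow(Add(Pow(-191, -1), 515775), -1) = Pow(Add(Rational(-1, 191), 515775), -1) = Pow(Rational(98513024, 191), -1) = Rational(191, 98513024)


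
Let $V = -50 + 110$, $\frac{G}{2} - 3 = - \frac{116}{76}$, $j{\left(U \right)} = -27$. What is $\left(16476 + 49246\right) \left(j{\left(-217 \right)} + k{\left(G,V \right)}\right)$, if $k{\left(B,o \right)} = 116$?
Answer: $5849258$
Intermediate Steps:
$G = \frac{56}{19}$ ($G = 6 + 2 \left(- \frac{116}{76}\right) = 6 + 2 \left(\left(-116\right) \frac{1}{76}\right) = 6 + 2 \left(- \frac{29}{19}\right) = 6 - \frac{58}{19} = \frac{56}{19} \approx 2.9474$)
$V = 60$
$\left(16476 + 49246\right) \left(j{\left(-217 \right)} + k{\left(G,V \right)}\right) = \left(16476 + 49246\right) \left(-27 + 116\right) = 65722 \cdot 89 = 5849258$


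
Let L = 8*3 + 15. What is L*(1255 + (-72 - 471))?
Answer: 27768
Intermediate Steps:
L = 39 (L = 24 + 15 = 39)
L*(1255 + (-72 - 471)) = 39*(1255 + (-72 - 471)) = 39*(1255 - 543) = 39*712 = 27768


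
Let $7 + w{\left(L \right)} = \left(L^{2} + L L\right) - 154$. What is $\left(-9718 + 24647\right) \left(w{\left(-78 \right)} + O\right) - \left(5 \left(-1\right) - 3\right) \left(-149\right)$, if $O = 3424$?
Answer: $230368207$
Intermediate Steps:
$w{\left(L \right)} = -161 + 2 L^{2}$ ($w{\left(L \right)} = -7 - \left(154 - L^{2} - L L\right) = -7 + \left(\left(L^{2} + L^{2}\right) - 154\right) = -7 + \left(2 L^{2} - 154\right) = -7 + \left(-154 + 2 L^{2}\right) = -161 + 2 L^{2}$)
$\left(-9718 + 24647\right) \left(w{\left(-78 \right)} + O\right) - \left(5 \left(-1\right) - 3\right) \left(-149\right) = \left(-9718 + 24647\right) \left(\left(-161 + 2 \left(-78\right)^{2}\right) + 3424\right) - \left(5 \left(-1\right) - 3\right) \left(-149\right) = 14929 \left(\left(-161 + 2 \cdot 6084\right) + 3424\right) - \left(-5 - 3\right) \left(-149\right) = 14929 \left(\left(-161 + 12168\right) + 3424\right) - \left(-8\right) \left(-149\right) = 14929 \left(12007 + 3424\right) - 1192 = 14929 \cdot 15431 - 1192 = 230369399 - 1192 = 230368207$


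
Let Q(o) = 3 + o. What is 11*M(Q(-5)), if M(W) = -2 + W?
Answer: -44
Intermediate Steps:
11*M(Q(-5)) = 11*(-2 + (3 - 5)) = 11*(-2 - 2) = 11*(-4) = -44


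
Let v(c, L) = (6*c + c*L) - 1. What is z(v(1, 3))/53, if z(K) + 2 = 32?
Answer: 30/53 ≈ 0.56604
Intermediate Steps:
v(c, L) = -1 + 6*c + L*c (v(c, L) = (6*c + L*c) - 1 = -1 + 6*c + L*c)
z(K) = 30 (z(K) = -2 + 32 = 30)
z(v(1, 3))/53 = 30/53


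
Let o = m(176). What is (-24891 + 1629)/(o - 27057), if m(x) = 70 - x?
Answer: 23262/27163 ≈ 0.85639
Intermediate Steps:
o = -106 (o = 70 - 1*176 = 70 - 176 = -106)
(-24891 + 1629)/(o - 27057) = (-24891 + 1629)/(-106 - 27057) = -23262/(-27163) = -23262*(-1/27163) = 23262/27163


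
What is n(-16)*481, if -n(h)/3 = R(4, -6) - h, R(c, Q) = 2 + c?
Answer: -31746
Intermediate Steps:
n(h) = -18 + 3*h (n(h) = -3*((2 + 4) - h) = -3*(6 - h) = -18 + 3*h)
n(-16)*481 = (-18 + 3*(-16))*481 = (-18 - 48)*481 = -66*481 = -31746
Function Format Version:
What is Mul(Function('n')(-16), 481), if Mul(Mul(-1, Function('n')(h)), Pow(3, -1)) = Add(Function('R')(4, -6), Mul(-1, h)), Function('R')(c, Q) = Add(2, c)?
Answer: -31746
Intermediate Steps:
Function('n')(h) = Add(-18, Mul(3, h)) (Function('n')(h) = Mul(-3, Add(Add(2, 4), Mul(-1, h))) = Mul(-3, Add(6, Mul(-1, h))) = Add(-18, Mul(3, h)))
Mul(Function('n')(-16), 481) = Mul(Add(-18, Mul(3, -16)), 481) = Mul(Add(-18, -48), 481) = Mul(-66, 481) = -31746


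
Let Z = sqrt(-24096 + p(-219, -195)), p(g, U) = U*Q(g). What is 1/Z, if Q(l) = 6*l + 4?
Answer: sqrt(25706)/77118 ≈ 0.0020790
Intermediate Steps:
Q(l) = 4 + 6*l
p(g, U) = U*(4 + 6*g)
Z = 3*sqrt(25706) (Z = sqrt(-24096 + 2*(-195)*(2 + 3*(-219))) = sqrt(-24096 + 2*(-195)*(2 - 657)) = sqrt(-24096 + 2*(-195)*(-655)) = sqrt(-24096 + 255450) = sqrt(231354) = 3*sqrt(25706) ≈ 480.99)
1/Z = 1/(3*sqrt(25706)) = sqrt(25706)/77118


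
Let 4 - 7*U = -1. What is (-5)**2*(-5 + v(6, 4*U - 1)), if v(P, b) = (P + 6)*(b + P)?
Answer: 15625/7 ≈ 2232.1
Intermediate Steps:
U = 5/7 (U = 4/7 - 1/7*(-1) = 4/7 + 1/7 = 5/7 ≈ 0.71429)
v(P, b) = (6 + P)*(P + b)
(-5)**2*(-5 + v(6, 4*U - 1)) = (-5)**2*(-5 + (6**2 + 6*6 + 6*(4*(5/7) - 1) + 6*(4*(5/7) - 1))) = 25*(-5 + (36 + 36 + 6*(20/7 - 1) + 6*(20/7 - 1))) = 25*(-5 + (36 + 36 + 6*(13/7) + 6*(13/7))) = 25*(-5 + (36 + 36 + 78/7 + 78/7)) = 25*(-5 + 660/7) = 25*(625/7) = 15625/7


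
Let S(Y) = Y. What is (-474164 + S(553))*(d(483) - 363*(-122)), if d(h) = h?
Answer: -21203090859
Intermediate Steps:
(-474164 + S(553))*(d(483) - 363*(-122)) = (-474164 + 553)*(483 - 363*(-122)) = -473611*(483 + 44286) = -473611*44769 = -21203090859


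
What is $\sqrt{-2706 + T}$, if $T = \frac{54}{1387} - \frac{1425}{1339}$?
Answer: $\frac{3 i \sqrt{1037442130038379}}{1857193} \approx 52.029 i$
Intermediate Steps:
$T = - \frac{1904169}{1857193}$ ($T = 54 \cdot \frac{1}{1387} - \frac{1425}{1339} = \frac{54}{1387} - \frac{1425}{1339} = - \frac{1904169}{1857193} \approx -1.0253$)
$\sqrt{-2706 + T} = \sqrt{-2706 - \frac{1904169}{1857193}} = \sqrt{- \frac{5027468427}{1857193}} = \frac{3 i \sqrt{1037442130038379}}{1857193}$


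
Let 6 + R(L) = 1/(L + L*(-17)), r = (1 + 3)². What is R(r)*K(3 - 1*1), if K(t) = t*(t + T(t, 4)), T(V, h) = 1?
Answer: -4611/128 ≈ -36.023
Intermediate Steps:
K(t) = t*(1 + t) (K(t) = t*(t + 1) = t*(1 + t))
r = 16 (r = 4² = 16)
R(L) = -6 - 1/(16*L) (R(L) = -6 + 1/(L + L*(-17)) = -6 + 1/(L - 17*L) = -6 + 1/(-16*L) = -6 - 1/(16*L))
R(r)*K(3 - 1*1) = (-6 - 1/16/16)*((3 - 1*1)*(1 + (3 - 1*1))) = (-6 - 1/16*1/16)*((3 - 1)*(1 + (3 - 1))) = (-6 - 1/256)*(2*(1 + 2)) = -1537*3/128 = -1537/256*6 = -4611/128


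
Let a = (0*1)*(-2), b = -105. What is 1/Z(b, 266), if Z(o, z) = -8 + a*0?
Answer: -⅛ ≈ -0.12500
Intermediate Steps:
a = 0 (a = 0*(-2) = 0)
Z(o, z) = -8 (Z(o, z) = -8 + 0*0 = -8 + 0 = -8)
1/Z(b, 266) = 1/(-8) = -⅛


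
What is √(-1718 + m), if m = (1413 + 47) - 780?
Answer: I*√1038 ≈ 32.218*I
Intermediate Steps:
m = 680 (m = 1460 - 780 = 680)
√(-1718 + m) = √(-1718 + 680) = √(-1038) = I*√1038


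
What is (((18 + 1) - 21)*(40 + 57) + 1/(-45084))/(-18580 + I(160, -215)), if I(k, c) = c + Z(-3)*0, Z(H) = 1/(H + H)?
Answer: 1249471/121050540 ≈ 0.010322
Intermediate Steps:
Z(H) = 1/(2*H)
I(k, c) = c (I(k, c) = c + ((1/2)/(-3))*0 = c + ((1/2)*(-1/3))*0 = c - 1/6*0 = c + 0 = c)
(((18 + 1) - 21)*(40 + 57) + 1/(-45084))/(-18580 + I(160, -215)) = (((18 + 1) - 21)*(40 + 57) + 1/(-45084))/(-18580 - 215) = ((19 - 21)*97 - 1/45084)/(-18795) = (-2*97 - 1/45084)*(-1/18795) = (-194 - 1/45084)*(-1/18795) = -8746297/45084*(-1/18795) = 1249471/121050540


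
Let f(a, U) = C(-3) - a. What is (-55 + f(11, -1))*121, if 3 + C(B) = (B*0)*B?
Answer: -8349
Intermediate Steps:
C(B) = -3 (C(B) = -3 + (B*0)*B = -3 + 0*B = -3 + 0 = -3)
f(a, U) = -3 - a
(-55 + f(11, -1))*121 = (-55 + (-3 - 1*11))*121 = (-55 + (-3 - 11))*121 = (-55 - 14)*121 = -69*121 = -8349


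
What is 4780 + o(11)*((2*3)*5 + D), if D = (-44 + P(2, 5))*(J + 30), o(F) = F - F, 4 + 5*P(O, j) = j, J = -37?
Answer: 4780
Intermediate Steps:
P(O, j) = -⅘ + j/5
o(F) = 0
D = 1533/5 (D = (-44 + (-⅘ + (⅕)*5))*(-37 + 30) = (-44 + (-⅘ + 1))*(-7) = (-44 + ⅕)*(-7) = -219/5*(-7) = 1533/5 ≈ 306.60)
4780 + o(11)*((2*3)*5 + D) = 4780 + 0*((2*3)*5 + 1533/5) = 4780 + 0*(6*5 + 1533/5) = 4780 + 0*(30 + 1533/5) = 4780 + 0*(1683/5) = 4780 + 0 = 4780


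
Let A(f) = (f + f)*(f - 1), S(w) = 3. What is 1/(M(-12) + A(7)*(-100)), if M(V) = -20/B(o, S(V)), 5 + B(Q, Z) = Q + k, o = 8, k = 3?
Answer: -3/25210 ≈ -0.00011900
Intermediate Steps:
B(Q, Z) = -2 + Q (B(Q, Z) = -5 + (Q + 3) = -5 + (3 + Q) = -2 + Q)
A(f) = 2*f*(-1 + f) (A(f) = (2*f)*(-1 + f) = 2*f*(-1 + f))
M(V) = -10/3 (M(V) = -20/(-2 + 8) = -20/6 = -20*1/6 = -10/3)
1/(M(-12) + A(7)*(-100)) = 1/(-10/3 + (2*7*(-1 + 7))*(-100)) = 1/(-10/3 + (2*7*6)*(-100)) = 1/(-10/3 + 84*(-100)) = 1/(-10/3 - 8400) = 1/(-25210/3) = -3/25210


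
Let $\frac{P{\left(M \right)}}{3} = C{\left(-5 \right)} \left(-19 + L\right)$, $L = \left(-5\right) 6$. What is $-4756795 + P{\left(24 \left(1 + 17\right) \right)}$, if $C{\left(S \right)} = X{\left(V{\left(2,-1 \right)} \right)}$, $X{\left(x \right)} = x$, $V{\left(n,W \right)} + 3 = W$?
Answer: $-4756207$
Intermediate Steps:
$V{\left(n,W \right)} = -3 + W$
$L = -30$
$C{\left(S \right)} = -4$ ($C{\left(S \right)} = -3 - 1 = -4$)
$P{\left(M \right)} = 588$ ($P{\left(M \right)} = 3 \left(- 4 \left(-19 - 30\right)\right) = 3 \left(\left(-4\right) \left(-49\right)\right) = 3 \cdot 196 = 588$)
$-4756795 + P{\left(24 \left(1 + 17\right) \right)} = -4756795 + 588 = -4756207$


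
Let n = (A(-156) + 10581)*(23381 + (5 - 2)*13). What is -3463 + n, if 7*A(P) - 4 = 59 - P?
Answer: 1739753879/7 ≈ 2.4854e+8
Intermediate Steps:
A(P) = 9 - P/7 (A(P) = 4/7 + (59 - P)/7 = 4/7 + (59/7 - P/7) = 9 - P/7)
n = 1739778120/7 (n = ((9 - ⅐*(-156)) + 10581)*(23381 + (5 - 2)*13) = ((9 + 156/7) + 10581)*(23381 + 3*13) = (219/7 + 10581)*(23381 + 39) = (74286/7)*23420 = 1739778120/7 ≈ 2.4854e+8)
-3463 + n = -3463 + 1739778120/7 = 1739753879/7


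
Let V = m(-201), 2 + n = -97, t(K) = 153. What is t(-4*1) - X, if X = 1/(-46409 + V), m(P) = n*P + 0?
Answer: 4056031/26510 ≈ 153.00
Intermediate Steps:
n = -99 (n = -2 - 97 = -99)
m(P) = -99*P (m(P) = -99*P + 0 = -99*P)
V = 19899 (V = -99*(-201) = 19899)
X = -1/26510 (X = 1/(-46409 + 19899) = 1/(-26510) = -1/26510 ≈ -3.7722e-5)
t(-4*1) - X = 153 - 1*(-1/26510) = 153 + 1/26510 = 4056031/26510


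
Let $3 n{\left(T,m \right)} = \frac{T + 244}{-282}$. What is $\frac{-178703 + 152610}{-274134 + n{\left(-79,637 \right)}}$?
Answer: $\frac{7358226}{77305843} \approx 0.095183$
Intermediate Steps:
$n{\left(T,m \right)} = - \frac{122}{423} - \frac{T}{846}$ ($n{\left(T,m \right)} = \frac{\left(T + 244\right) \frac{1}{-282}}{3} = \frac{\left(244 + T\right) \left(- \frac{1}{282}\right)}{3} = \frac{- \frac{122}{141} - \frac{T}{282}}{3} = - \frac{122}{423} - \frac{T}{846}$)
$\frac{-178703 + 152610}{-274134 + n{\left(-79,637 \right)}} = \frac{-178703 + 152610}{-274134 - \frac{55}{282}} = - \frac{26093}{-274134 + \left(- \frac{122}{423} + \frac{79}{846}\right)} = - \frac{26093}{-274134 - \frac{55}{282}} = - \frac{26093}{- \frac{77305843}{282}} = \left(-26093\right) \left(- \frac{282}{77305843}\right) = \frac{7358226}{77305843}$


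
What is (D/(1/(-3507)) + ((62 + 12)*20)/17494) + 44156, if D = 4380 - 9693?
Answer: 163366381449/8747 ≈ 1.8677e+7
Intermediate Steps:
D = -5313
(D/(1/(-3507)) + ((62 + 12)*20)/17494) + 44156 = (-5313/(1/(-3507)) + ((62 + 12)*20)/17494) + 44156 = (-5313/(-1/3507) + (74*20)*(1/17494)) + 44156 = (-5313*(-3507) + 1480*(1/17494)) + 44156 = (18632691 + 740/8747) + 44156 = 162980148917/8747 + 44156 = 163366381449/8747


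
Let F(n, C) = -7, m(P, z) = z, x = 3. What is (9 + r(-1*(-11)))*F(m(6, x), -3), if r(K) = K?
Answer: -140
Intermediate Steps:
(9 + r(-1*(-11)))*F(m(6, x), -3) = (9 - 1*(-11))*(-7) = (9 + 11)*(-7) = 20*(-7) = -140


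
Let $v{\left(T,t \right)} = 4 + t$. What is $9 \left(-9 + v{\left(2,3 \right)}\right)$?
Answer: $-18$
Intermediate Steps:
$9 \left(-9 + v{\left(2,3 \right)}\right) = 9 \left(-9 + \left(4 + 3\right)\right) = 9 \left(-9 + 7\right) = 9 \left(-2\right) = -18$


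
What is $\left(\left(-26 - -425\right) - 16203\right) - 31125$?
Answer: $-46929$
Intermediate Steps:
$\left(\left(-26 - -425\right) - 16203\right) - 31125 = \left(\left(-26 + 425\right) - 16203\right) - 31125 = \left(399 - 16203\right) - 31125 = -15804 - 31125 = -46929$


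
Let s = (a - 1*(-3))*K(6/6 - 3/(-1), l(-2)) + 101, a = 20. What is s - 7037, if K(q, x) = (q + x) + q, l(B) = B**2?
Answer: -6660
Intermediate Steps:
K(q, x) = x + 2*q
s = 377 (s = (20 - 1*(-3))*((-2)**2 + 2*(6/6 - 3/(-1))) + 101 = (20 + 3)*(4 + 2*(6*(1/6) - 3*(-1))) + 101 = 23*(4 + 2*(1 + 3)) + 101 = 23*(4 + 2*4) + 101 = 23*(4 + 8) + 101 = 23*12 + 101 = 276 + 101 = 377)
s - 7037 = 377 - 7037 = -6660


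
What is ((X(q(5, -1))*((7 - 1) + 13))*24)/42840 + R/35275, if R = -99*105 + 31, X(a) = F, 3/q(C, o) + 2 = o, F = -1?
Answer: -225529/740775 ≈ -0.30445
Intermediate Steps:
q(C, o) = 3/(-2 + o)
X(a) = -1
R = -10364 (R = -10395 + 31 = -10364)
((X(q(5, -1))*((7 - 1) + 13))*24)/42840 + R/35275 = (-((7 - 1) + 13)*24)/42840 - 10364/35275 = (-(6 + 13)*24)*(1/42840) - 10364*1/35275 = (-1*19*24)*(1/42840) - 10364/35275 = -19*24*(1/42840) - 10364/35275 = -456*1/42840 - 10364/35275 = -19/1785 - 10364/35275 = -225529/740775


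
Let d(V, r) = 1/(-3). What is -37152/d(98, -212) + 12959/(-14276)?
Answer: 1591132897/14276 ≈ 1.1146e+5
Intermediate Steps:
d(V, r) = -⅓
-37152/d(98, -212) + 12959/(-14276) = -37152/(-⅓) + 12959/(-14276) = -37152*(-3) + 12959*(-1/14276) = 111456 - 12959/14276 = 1591132897/14276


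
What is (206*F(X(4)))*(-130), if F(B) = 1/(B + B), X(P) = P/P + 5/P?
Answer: -53560/9 ≈ -5951.1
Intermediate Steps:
X(P) = 1 + 5/P
F(B) = 1/(2*B)
(206*F(X(4)))*(-130) = (206*(1/(2*(((5 + 4)/4)))))*(-130) = (206*(1/(2*(((¼)*9)))))*(-130) = (206*(1/(2*(9/4))))*(-130) = (206*((½)*(4/9)))*(-130) = (206*(2/9))*(-130) = (412/9)*(-130) = -53560/9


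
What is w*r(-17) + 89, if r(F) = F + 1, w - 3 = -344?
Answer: 5545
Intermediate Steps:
w = -341 (w = 3 - 344 = -341)
r(F) = 1 + F
w*r(-17) + 89 = -341*(1 - 17) + 89 = -341*(-16) + 89 = 5456 + 89 = 5545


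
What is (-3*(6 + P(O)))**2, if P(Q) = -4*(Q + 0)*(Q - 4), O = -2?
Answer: 15876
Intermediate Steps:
P(Q) = -4*Q*(-4 + Q)
(-3*(6 + P(O)))**2 = (-3*(6 + 4*(-2)*(4 - 1*(-2))))**2 = (-3*(6 + 4*(-2)*(4 + 2)))**2 = (-3*(6 + 4*(-2)*6))**2 = (-3*(6 - 48))**2 = (-3*(-42))**2 = 126**2 = 15876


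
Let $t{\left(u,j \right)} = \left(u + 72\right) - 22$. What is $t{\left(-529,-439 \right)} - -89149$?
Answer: $88670$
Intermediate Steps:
$t{\left(u,j \right)} = 50 + u$ ($t{\left(u,j \right)} = \left(72 + u\right) - 22 = 50 + u$)
$t{\left(-529,-439 \right)} - -89149 = \left(50 - 529\right) - -89149 = -479 + 89149 = 88670$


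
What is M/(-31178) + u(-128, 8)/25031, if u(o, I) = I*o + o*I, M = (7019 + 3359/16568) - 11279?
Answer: 708686941959/12929940870224 ≈ 0.054810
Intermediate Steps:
M = -70576321/16568 (M = (7019 + 3359*(1/16568)) - 11279 = (7019 + 3359/16568) - 11279 = 116294151/16568 - 11279 = -70576321/16568 ≈ -4259.8)
u(o, I) = 2*I*o (u(o, I) = I*o + I*o = 2*I*o)
M/(-31178) + u(-128, 8)/25031 = -70576321/16568/(-31178) + (2*8*(-128))/25031 = -70576321/16568*(-1/31178) - 2048*1/25031 = 70576321/516557104 - 2048/25031 = 708686941959/12929940870224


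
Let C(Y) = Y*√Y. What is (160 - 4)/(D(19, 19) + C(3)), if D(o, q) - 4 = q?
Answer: 1794/251 - 234*√3/251 ≈ 5.5327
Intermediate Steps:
C(Y) = Y^(3/2)
D(o, q) = 4 + q
(160 - 4)/(D(19, 19) + C(3)) = (160 - 4)/((4 + 19) + 3^(3/2)) = 156/(23 + 3*√3)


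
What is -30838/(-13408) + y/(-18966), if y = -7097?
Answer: 170007521/63574032 ≈ 2.6742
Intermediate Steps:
-30838/(-13408) + y/(-18966) = -30838/(-13408) - 7097/(-18966) = -30838*(-1/13408) - 7097*(-1/18966) = 15419/6704 + 7097/18966 = 170007521/63574032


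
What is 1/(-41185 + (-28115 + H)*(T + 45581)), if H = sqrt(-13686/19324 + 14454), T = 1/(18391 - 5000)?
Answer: -74012946327818634661/94849631306461931614472733841 - 4086766964126*sqrt(1349276125710)/1422744469596928974217091007615 ≈ -7.8366e-10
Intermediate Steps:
T = 1/13391 ≈ 7.4677e-5
H = sqrt(1349276125710)/9662 (H = sqrt(-13686*1/19324 + 14454) = sqrt(-6843/9662 + 14454) = sqrt(139647705/9662) = sqrt(1349276125710)/9662 ≈ 120.22)
1/(-41185 + (-28115 + H)*(T + 45581)) = 1/(-41185 + (-28115 + sqrt(1349276125710)/9662)*(1/13391 + 45581)) = 1/(-41185 + (-28115 + sqrt(1349276125710)/9662)*(610375172/13391)) = 1/(-41185 + (-17160697960780/13391 + 305187586*sqrt(1349276125710)/64691921)) = 1/(-17161249469115/13391 + 305187586*sqrt(1349276125710)/64691921)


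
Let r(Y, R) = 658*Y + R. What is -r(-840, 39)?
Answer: 552681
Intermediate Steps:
r(Y, R) = R + 658*Y
-r(-840, 39) = -(39 + 658*(-840)) = -(39 - 552720) = -1*(-552681) = 552681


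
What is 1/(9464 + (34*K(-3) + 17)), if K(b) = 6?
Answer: 1/9685 ≈ 0.00010325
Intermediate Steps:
1/(9464 + (34*K(-3) + 17)) = 1/(9464 + (34*6 + 17)) = 1/(9464 + (204 + 17)) = 1/(9464 + 221) = 1/9685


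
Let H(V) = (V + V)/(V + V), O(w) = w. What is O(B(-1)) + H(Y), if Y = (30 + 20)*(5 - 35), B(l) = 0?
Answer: 1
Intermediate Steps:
Y = -1500 (Y = 50*(-30) = -1500)
H(V) = 1 (H(V) = (2*V)/((2*V)) = (2*V)*(1/(2*V)) = 1)
O(B(-1)) + H(Y) = 0 + 1 = 1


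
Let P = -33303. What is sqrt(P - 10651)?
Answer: I*sqrt(43954) ≈ 209.65*I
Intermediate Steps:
sqrt(P - 10651) = sqrt(-33303 - 10651) = sqrt(-43954) = I*sqrt(43954)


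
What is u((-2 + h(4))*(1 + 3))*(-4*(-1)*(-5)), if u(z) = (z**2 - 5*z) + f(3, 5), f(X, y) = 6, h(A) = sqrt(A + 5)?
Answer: -40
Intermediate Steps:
h(A) = sqrt(5 + A)
u(z) = 6 + z**2 - 5*z (u(z) = (z**2 - 5*z) + 6 = 6 + z**2 - 5*z)
u((-2 + h(4))*(1 + 3))*(-4*(-1)*(-5)) = (6 + ((-2 + sqrt(5 + 4))*(1 + 3))**2 - 5*(-2 + sqrt(5 + 4))*(1 + 3))*(-4*(-1)*(-5)) = (6 + ((-2 + sqrt(9))*4)**2 - 5*(-2 + sqrt(9))*4)*(4*(-5)) = (6 + ((-2 + 3)*4)**2 - 5*(-2 + 3)*4)*(-20) = (6 + (1*4)**2 - 5*4)*(-20) = (6 + 4**2 - 5*4)*(-20) = (6 + 16 - 20)*(-20) = 2*(-20) = -40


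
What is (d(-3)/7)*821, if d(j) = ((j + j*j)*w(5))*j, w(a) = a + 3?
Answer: -118224/7 ≈ -16889.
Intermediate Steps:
w(a) = 3 + a
d(j) = j*(8*j + 8*j²) (d(j) = ((j + j*j)*(3 + 5))*j = ((j + j²)*8)*j = (8*j + 8*j²)*j = j*(8*j + 8*j²))
(d(-3)/7)*821 = ((8*(-3)²*(1 - 3))/7)*821 = ((8*9*(-2))*(⅐))*821 = -144*⅐*821 = -144/7*821 = -118224/7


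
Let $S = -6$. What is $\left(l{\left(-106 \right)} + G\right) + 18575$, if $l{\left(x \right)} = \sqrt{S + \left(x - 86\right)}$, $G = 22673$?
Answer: $41248 + 3 i \sqrt{22} \approx 41248.0 + 14.071 i$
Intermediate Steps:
$l{\left(x \right)} = \sqrt{-92 + x}$ ($l{\left(x \right)} = \sqrt{-6 + \left(x - 86\right)} = \sqrt{-6 + \left(-86 + x\right)} = \sqrt{-92 + x}$)
$\left(l{\left(-106 \right)} + G\right) + 18575 = \left(\sqrt{-92 - 106} + 22673\right) + 18575 = \left(\sqrt{-198} + 22673\right) + 18575 = \left(3 i \sqrt{22} + 22673\right) + 18575 = \left(22673 + 3 i \sqrt{22}\right) + 18575 = 41248 + 3 i \sqrt{22}$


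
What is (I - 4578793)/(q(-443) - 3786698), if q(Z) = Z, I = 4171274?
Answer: 407519/3787141 ≈ 0.10761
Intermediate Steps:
(I - 4578793)/(q(-443) - 3786698) = (4171274 - 4578793)/(-443 - 3786698) = -407519/(-3787141) = -407519*(-1/3787141) = 407519/3787141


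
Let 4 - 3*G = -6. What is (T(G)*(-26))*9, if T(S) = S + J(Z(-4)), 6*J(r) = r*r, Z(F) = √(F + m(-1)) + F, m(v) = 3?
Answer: -1365 + 312*I ≈ -1365.0 + 312.0*I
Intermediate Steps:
G = 10/3 (G = 4/3 - ⅓*(-6) = 4/3 + 2 = 10/3 ≈ 3.3333)
Z(F) = F + √(3 + F) (Z(F) = √(F + 3) + F = √(3 + F) + F = F + √(3 + F))
J(r) = r²/6 (J(r) = (r*r)/6 = r²/6)
T(S) = S + (-4 + I)²/6 (T(S) = S + (-4 + √(3 - 4))²/6 = S + (-4 + √(-1))²/6 = S + (-4 + I)²/6)
(T(G)*(-26))*9 = ((10/3 + (4 - I)²/6)*(-26))*9 = (-260/3 - 13*(4 - I)²/3)*9 = -780 - 39*(4 - I)²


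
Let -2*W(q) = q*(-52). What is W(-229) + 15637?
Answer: 9683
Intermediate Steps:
W(q) = 26*q (W(q) = -q*(-52)/2 = -(-26)*q = 26*q)
W(-229) + 15637 = 26*(-229) + 15637 = -5954 + 15637 = 9683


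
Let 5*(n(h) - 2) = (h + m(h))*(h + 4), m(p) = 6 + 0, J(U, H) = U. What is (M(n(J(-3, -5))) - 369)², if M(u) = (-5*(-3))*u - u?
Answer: 2765569/25 ≈ 1.1062e+5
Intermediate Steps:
m(p) = 6
n(h) = 2 + (4 + h)*(6 + h)/5 (n(h) = 2 + ((h + 6)*(h + 4))/5 = 2 + ((6 + h)*(4 + h))/5 = 2 + ((4 + h)*(6 + h))/5 = 2 + (4 + h)*(6 + h)/5)
M(u) = 14*u (M(u) = 15*u - u = 14*u)
(M(n(J(-3, -5))) - 369)² = (14*(34/5 + 2*(-3) + (⅕)*(-3)²) - 369)² = (14*(34/5 - 6 + (⅕)*9) - 369)² = (14*(34/5 - 6 + 9/5) - 369)² = (14*(13/5) - 369)² = (182/5 - 369)² = (-1663/5)² = 2765569/25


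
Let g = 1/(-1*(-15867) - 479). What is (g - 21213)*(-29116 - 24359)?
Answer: 17455611259425/15388 ≈ 1.1344e+9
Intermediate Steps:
g = 1/15388 (g = 1/(15867 - 479) = 1/15388 ≈ 6.4986e-5)
(g - 21213)*(-29116 - 24359) = (1/15388 - 21213)*(-29116 - 24359) = -326425643/15388*(-53475) = 17455611259425/15388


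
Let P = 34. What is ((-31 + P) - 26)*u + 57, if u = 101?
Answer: -2266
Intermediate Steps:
((-31 + P) - 26)*u + 57 = ((-31 + 34) - 26)*101 + 57 = (3 - 26)*101 + 57 = -23*101 + 57 = -2323 + 57 = -2266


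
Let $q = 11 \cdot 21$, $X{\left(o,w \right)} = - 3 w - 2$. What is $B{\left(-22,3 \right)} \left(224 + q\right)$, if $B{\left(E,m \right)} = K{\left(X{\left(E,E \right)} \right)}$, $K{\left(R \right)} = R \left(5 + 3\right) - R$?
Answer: $203840$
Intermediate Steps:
$X{\left(o,w \right)} = -2 - 3 w$
$K{\left(R \right)} = 7 R$ ($K{\left(R \right)} = R 8 - R = 8 R - R = 7 R$)
$q = 231$
$B{\left(E,m \right)} = -14 - 21 E$ ($B{\left(E,m \right)} = 7 \left(-2 - 3 E\right) = -14 - 21 E$)
$B{\left(-22,3 \right)} \left(224 + q\right) = \left(-14 - -462\right) \left(224 + 231\right) = \left(-14 + 462\right) 455 = 448 \cdot 455 = 203840$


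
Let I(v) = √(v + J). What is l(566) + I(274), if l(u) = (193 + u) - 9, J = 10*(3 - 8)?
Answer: 750 + 4*√14 ≈ 764.97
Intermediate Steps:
J = -50 (J = 10*(-5) = -50)
I(v) = √(-50 + v) (I(v) = √(v - 50) = √(-50 + v))
l(u) = 184 + u
l(566) + I(274) = (184 + 566) + √(-50 + 274) = 750 + √224 = 750 + 4*√14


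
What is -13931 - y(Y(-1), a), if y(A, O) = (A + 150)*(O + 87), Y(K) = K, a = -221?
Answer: 6035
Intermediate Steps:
y(A, O) = (87 + O)*(150 + A) (y(A, O) = (150 + A)*(87 + O) = (87 + O)*(150 + A))
-13931 - y(Y(-1), a) = -13931 - (13050 + 87*(-1) + 150*(-221) - 1*(-221)) = -13931 - (13050 - 87 - 33150 + 221) = -13931 - 1*(-19966) = -13931 + 19966 = 6035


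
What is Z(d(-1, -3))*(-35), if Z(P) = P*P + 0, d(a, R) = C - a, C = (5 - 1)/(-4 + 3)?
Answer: -315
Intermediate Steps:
C = -4 (C = 4/(-1) = 4*(-1) = -4)
d(a, R) = -4 - a
Z(P) = P² (Z(P) = P² + 0 = P²)
Z(d(-1, -3))*(-35) = (-4 - 1*(-1))²*(-35) = (-4 + 1)²*(-35) = (-3)²*(-35) = 9*(-35) = -315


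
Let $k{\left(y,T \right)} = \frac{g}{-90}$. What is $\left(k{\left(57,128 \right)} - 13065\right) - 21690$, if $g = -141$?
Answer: $- \frac{1042603}{30} \approx -34753.0$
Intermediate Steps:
$k{\left(y,T \right)} = \frac{47}{30}$ ($k{\left(y,T \right)} = - \frac{141}{-90} = \left(-141\right) \left(- \frac{1}{90}\right) = \frac{47}{30}$)
$\left(k{\left(57,128 \right)} - 13065\right) - 21690 = \left(\frac{47}{30} - 13065\right) - 21690 = - \frac{391903}{30} - 21690 = - \frac{1042603}{30}$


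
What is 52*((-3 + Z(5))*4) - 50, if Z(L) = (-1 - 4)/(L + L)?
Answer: -778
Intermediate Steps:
Z(L) = -5/(2*L) (Z(L) = -5*1/(2*L) = -5/(2*L))
52*((-3 + Z(5))*4) - 50 = 52*((-3 - 5/2/5)*4) - 50 = 52*((-3 - 5/2*⅕)*4) - 50 = 52*((-3 - ½)*4) - 50 = 52*(-7/2*4) - 50 = 52*(-14) - 50 = -728 - 50 = -778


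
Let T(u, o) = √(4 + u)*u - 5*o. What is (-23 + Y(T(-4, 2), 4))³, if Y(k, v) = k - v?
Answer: -50653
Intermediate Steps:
T(u, o) = -5*o + u*√(4 + u) (T(u, o) = u*√(4 + u) - 5*o = -5*o + u*√(4 + u))
(-23 + Y(T(-4, 2), 4))³ = (-23 + ((-5*2 - 4*√(4 - 4)) - 1*4))³ = (-23 + ((-10 - 4*√0) - 4))³ = (-23 + ((-10 - 4*0) - 4))³ = (-23 + ((-10 + 0) - 4))³ = (-23 + (-10 - 4))³ = (-23 - 14)³ = (-37)³ = -50653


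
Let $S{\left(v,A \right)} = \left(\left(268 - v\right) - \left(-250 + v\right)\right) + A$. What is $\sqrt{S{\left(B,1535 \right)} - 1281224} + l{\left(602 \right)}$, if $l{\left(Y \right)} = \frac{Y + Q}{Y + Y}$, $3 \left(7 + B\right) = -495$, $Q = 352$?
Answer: $\frac{477}{602} + i \sqrt{1278827} \approx 0.79236 + 1130.9 i$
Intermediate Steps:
$B = -172$ ($B = -7 + \frac{1}{3} \left(-495\right) = -7 - 165 = -172$)
$S{\left(v,A \right)} = 518 + A - 2 v$ ($S{\left(v,A \right)} = \left(518 - 2 v\right) + A = 518 + A - 2 v$)
$l{\left(Y \right)} = \frac{352 + Y}{2 Y}$ ($l{\left(Y \right)} = \frac{Y + 352}{Y + Y} = \frac{352 + Y}{2 Y}$)
$\sqrt{S{\left(B,1535 \right)} - 1281224} + l{\left(602 \right)} = \sqrt{\left(518 + 1535 - -344\right) - 1281224} + \frac{352 + 602}{2 \cdot 602} = \sqrt{\left(518 + 1535 + 344\right) - 1281224} + \frac{1}{2} \cdot \frac{1}{602} \cdot 954 = \sqrt{2397 - 1281224} + \frac{477}{602} = \sqrt{-1278827} + \frac{477}{602} = i \sqrt{1278827} + \frac{477}{602} = \frac{477}{602} + i \sqrt{1278827}$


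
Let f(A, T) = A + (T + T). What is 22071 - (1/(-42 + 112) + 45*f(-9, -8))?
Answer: 1623719/70 ≈ 23196.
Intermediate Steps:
f(A, T) = A + 2*T
22071 - (1/(-42 + 112) + 45*f(-9, -8)) = 22071 - (1/(-42 + 112) + 45*(-9 + 2*(-8))) = 22071 - (1/70 + 45*(-9 - 16)) = 22071 - (1/70 + 45*(-25)) = 22071 - (1/70 - 1125) = 22071 - 1*(-78749/70) = 22071 + 78749/70 = 1623719/70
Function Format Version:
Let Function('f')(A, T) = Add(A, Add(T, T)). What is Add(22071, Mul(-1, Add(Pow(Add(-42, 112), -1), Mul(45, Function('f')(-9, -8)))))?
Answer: Rational(1623719, 70) ≈ 23196.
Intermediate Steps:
Function('f')(A, T) = Add(A, Mul(2, T))
Add(22071, Mul(-1, Add(Pow(Add(-42, 112), -1), Mul(45, Function('f')(-9, -8))))) = Add(22071, Mul(-1, Add(Pow(Add(-42, 112), -1), Mul(45, Add(-9, Mul(2, -8)))))) = Add(22071, Mul(-1, Add(Pow(70, -1), Mul(45, Add(-9, -16))))) = Add(22071, Mul(-1, Add(Rational(1, 70), Mul(45, -25)))) = Add(22071, Mul(-1, Add(Rational(1, 70), -1125))) = Add(22071, Mul(-1, Rational(-78749, 70))) = Add(22071, Rational(78749, 70)) = Rational(1623719, 70)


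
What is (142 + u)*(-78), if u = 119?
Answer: -20358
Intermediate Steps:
(142 + u)*(-78) = (142 + 119)*(-78) = 261*(-78) = -20358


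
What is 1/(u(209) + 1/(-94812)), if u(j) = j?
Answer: 94812/19815707 ≈ 0.0047847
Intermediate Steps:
1/(u(209) + 1/(-94812)) = 1/(209 + 1/(-94812)) = 1/(209 - 1/94812) = 1/(19815707/94812) = 94812/19815707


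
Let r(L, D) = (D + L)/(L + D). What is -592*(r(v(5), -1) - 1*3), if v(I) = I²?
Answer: 1184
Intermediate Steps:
r(L, D) = 1 (r(L, D) = (D + L)/(D + L) = 1)
-592*(r(v(5), -1) - 1*3) = -592*(1 - 1*3) = -592*(1 - 3) = -592*(-2) = 1184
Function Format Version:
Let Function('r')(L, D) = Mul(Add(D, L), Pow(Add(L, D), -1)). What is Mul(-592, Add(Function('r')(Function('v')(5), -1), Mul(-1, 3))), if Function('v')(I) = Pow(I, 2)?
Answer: 1184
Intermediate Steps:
Function('r')(L, D) = 1 (Function('r')(L, D) = Mul(Add(D, L), Pow(Add(D, L), -1)) = 1)
Mul(-592, Add(Function('r')(Function('v')(5), -1), Mul(-1, 3))) = Mul(-592, Add(1, Mul(-1, 3))) = Mul(-592, Add(1, -3)) = Mul(-592, -2) = 1184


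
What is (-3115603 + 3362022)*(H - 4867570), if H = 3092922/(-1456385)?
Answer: -249554119495140124/208055 ≈ -1.1995e+12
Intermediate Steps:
H = -441846/208055 (H = 3092922*(-1/1456385) = -441846/208055 ≈ -2.1237)
(-3115603 + 3362022)*(H - 4867570) = (-3115603 + 3362022)*(-441846/208055 - 4867570) = 246419*(-1012722718196/208055) = -249554119495140124/208055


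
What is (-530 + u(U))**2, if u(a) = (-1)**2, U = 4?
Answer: 279841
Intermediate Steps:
u(a) = 1
(-530 + u(U))**2 = (-530 + 1)**2 = (-529)**2 = 279841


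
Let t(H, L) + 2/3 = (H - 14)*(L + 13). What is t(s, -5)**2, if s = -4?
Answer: 188356/9 ≈ 20928.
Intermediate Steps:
t(H, L) = -2/3 + (-14 + H)*(13 + L) (t(H, L) = -2/3 + (H - 14)*(L + 13) = -2/3 + (-14 + H)*(13 + L))
t(s, -5)**2 = (-548/3 - 14*(-5) + 13*(-4) - 4*(-5))**2 = (-548/3 + 70 - 52 + 20)**2 = (-434/3)**2 = 188356/9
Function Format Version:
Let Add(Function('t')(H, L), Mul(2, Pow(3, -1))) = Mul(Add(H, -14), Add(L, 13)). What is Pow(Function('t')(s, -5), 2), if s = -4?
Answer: Rational(188356, 9) ≈ 20928.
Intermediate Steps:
Function('t')(H, L) = Add(Rational(-2, 3), Mul(Add(-14, H), Add(13, L))) (Function('t')(H, L) = Add(Rational(-2, 3), Mul(Add(H, -14), Add(L, 13))) = Add(Rational(-2, 3), Mul(Add(-14, H), Add(13, L))))
Pow(Function('t')(s, -5), 2) = Pow(Add(Rational(-548, 3), Mul(-14, -5), Mul(13, -4), Mul(-4, -5)), 2) = Pow(Add(Rational(-548, 3), 70, -52, 20), 2) = Pow(Rational(-434, 3), 2) = Rational(188356, 9)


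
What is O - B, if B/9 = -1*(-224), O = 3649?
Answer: 1633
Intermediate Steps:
B = 2016 (B = 9*(-1*(-224)) = 9*224 = 2016)
O - B = 3649 - 1*2016 = 3649 - 2016 = 1633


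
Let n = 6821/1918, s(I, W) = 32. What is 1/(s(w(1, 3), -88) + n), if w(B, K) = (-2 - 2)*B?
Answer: 1918/68197 ≈ 0.028124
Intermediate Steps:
w(B, K) = -4*B
n = 6821/1918 (n = 6821*(1/1918) = 6821/1918 ≈ 3.5563)
1/(s(w(1, 3), -88) + n) = 1/(32 + 6821/1918) = 1/(68197/1918) = 1918/68197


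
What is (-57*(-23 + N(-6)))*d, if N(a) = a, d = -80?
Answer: -132240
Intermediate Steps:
(-57*(-23 + N(-6)))*d = -57*(-23 - 6)*(-80) = -57*(-29)*(-80) = 1653*(-80) = -132240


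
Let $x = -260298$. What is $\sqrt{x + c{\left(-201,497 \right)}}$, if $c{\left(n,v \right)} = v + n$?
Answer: $i \sqrt{260002} \approx 509.9 i$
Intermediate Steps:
$c{\left(n,v \right)} = n + v$
$\sqrt{x + c{\left(-201,497 \right)}} = \sqrt{-260298 + \left(-201 + 497\right)} = \sqrt{-260298 + 296} = \sqrt{-260002} = i \sqrt{260002}$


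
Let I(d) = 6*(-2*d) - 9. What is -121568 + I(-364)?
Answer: -117209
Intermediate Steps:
I(d) = -9 - 12*d (I(d) = -12*d - 9 = -9 - 12*d)
-121568 + I(-364) = -121568 + (-9 - 12*(-364)) = -121568 + (-9 + 4368) = -121568 + 4359 = -117209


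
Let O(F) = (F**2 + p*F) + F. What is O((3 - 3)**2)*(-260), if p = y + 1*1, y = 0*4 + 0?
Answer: 0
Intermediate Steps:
y = 0 (y = 0 + 0 = 0)
p = 1 (p = 0 + 1*1 = 0 + 1 = 1)
O(F) = F**2 + 2*F (O(F) = (F**2 + 1*F) + F = (F**2 + F) + F = (F + F**2) + F = F**2 + 2*F)
O((3 - 3)**2)*(-260) = ((3 - 3)**2*(2 + (3 - 3)**2))*(-260) = (0**2*(2 + 0**2))*(-260) = (0*(2 + 0))*(-260) = (0*2)*(-260) = 0*(-260) = 0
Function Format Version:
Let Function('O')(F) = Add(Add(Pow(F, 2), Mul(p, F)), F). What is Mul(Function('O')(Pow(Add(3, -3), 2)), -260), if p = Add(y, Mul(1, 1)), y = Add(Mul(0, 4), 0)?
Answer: 0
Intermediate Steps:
y = 0 (y = Add(0, 0) = 0)
p = 1 (p = Add(0, Mul(1, 1)) = Add(0, 1) = 1)
Function('O')(F) = Add(Pow(F, 2), Mul(2, F)) (Function('O')(F) = Add(Add(Pow(F, 2), Mul(1, F)), F) = Add(Add(Pow(F, 2), F), F) = Add(Add(F, Pow(F, 2)), F) = Add(Pow(F, 2), Mul(2, F)))
Mul(Function('O')(Pow(Add(3, -3), 2)), -260) = Mul(Mul(Pow(Add(3, -3), 2), Add(2, Pow(Add(3, -3), 2))), -260) = Mul(Mul(Pow(0, 2), Add(2, Pow(0, 2))), -260) = Mul(Mul(0, Add(2, 0)), -260) = Mul(Mul(0, 2), -260) = Mul(0, -260) = 0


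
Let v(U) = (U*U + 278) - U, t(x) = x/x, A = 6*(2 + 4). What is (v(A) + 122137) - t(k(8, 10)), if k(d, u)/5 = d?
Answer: 123674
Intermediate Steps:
k(d, u) = 5*d
A = 36 (A = 6*6 = 36)
t(x) = 1
v(U) = 278 + U² - U (v(U) = (U² + 278) - U = (278 + U²) - U = 278 + U² - U)
(v(A) + 122137) - t(k(8, 10)) = ((278 + 36² - 1*36) + 122137) - 1*1 = ((278 + 1296 - 36) + 122137) - 1 = (1538 + 122137) - 1 = 123675 - 1 = 123674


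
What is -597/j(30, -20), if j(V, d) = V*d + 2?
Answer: 597/598 ≈ 0.99833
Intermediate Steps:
j(V, d) = 2 + V*d
-597/j(30, -20) = -597/(2 + 30*(-20)) = -597/(2 - 600) = -597/(-598) = -597*(-1/598) = 597/598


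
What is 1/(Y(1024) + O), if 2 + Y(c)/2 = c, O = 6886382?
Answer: 1/6888426 ≈ 1.4517e-7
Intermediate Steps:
Y(c) = -4 + 2*c
1/(Y(1024) + O) = 1/((-4 + 2*1024) + 6886382) = 1/((-4 + 2048) + 6886382) = 1/(2044 + 6886382) = 1/6888426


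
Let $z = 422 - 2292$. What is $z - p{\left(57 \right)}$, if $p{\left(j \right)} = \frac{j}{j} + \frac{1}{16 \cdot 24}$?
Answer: $- \frac{718465}{384} \approx -1871.0$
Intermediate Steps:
$z = -1870$ ($z = 422 - 2292 = -1870$)
$p{\left(j \right)} = \frac{385}{384}$ ($p{\left(j \right)} = 1 + \frac{1}{16} \cdot \frac{1}{24} = 1 + \frac{1}{384} = \frac{385}{384}$)
$z - p{\left(57 \right)} = -1870 - \frac{385}{384} = - \frac{718465}{384}$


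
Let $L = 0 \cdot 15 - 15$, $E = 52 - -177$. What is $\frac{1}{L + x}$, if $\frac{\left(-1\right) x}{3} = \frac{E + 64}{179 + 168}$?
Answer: $- \frac{347}{6084} \approx -0.057035$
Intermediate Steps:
$E = 229$ ($E = 52 + 177 = 229$)
$L = -15$ ($L = 0 - 15 = -15$)
$x = - \frac{879}{347}$ ($x = - 3 \frac{229 + 64}{179 + 168} = - 3 \cdot \frac{293}{347} = - 3 \cdot 293 \cdot \frac{1}{347} = \left(-3\right) \frac{293}{347} = - \frac{879}{347} \approx -2.5331$)
$\frac{1}{L + x} = \frac{1}{-15 - \frac{879}{347}} = \frac{1}{- \frac{6084}{347}} = - \frac{347}{6084}$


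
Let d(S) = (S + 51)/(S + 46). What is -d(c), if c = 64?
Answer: -23/22 ≈ -1.0455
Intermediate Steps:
d(S) = (51 + S)/(46 + S)
-d(c) = -(51 + 64)/(46 + 64) = -115/110 = -1*23/22 = -23/22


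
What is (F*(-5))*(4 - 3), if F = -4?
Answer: 20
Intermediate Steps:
(F*(-5))*(4 - 3) = (-4*(-5))*(4 - 3) = 20*1 = 20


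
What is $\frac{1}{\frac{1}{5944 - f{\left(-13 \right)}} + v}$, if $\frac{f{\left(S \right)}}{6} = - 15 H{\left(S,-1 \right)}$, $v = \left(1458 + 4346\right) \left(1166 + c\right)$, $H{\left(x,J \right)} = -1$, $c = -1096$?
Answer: $\frac{5854}{2378363121} \approx 2.4614 \cdot 10^{-6}$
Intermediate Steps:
$v = 406280$ ($v = \left(1458 + 4346\right) \left(1166 - 1096\right) = 5804 \cdot 70 = 406280$)
$f{\left(S \right)} = 90$ ($f{\left(S \right)} = 6 \left(\left(-15\right) \left(-1\right)\right) = 6 \cdot 15 = 90$)
$\frac{1}{\frac{1}{5944 - f{\left(-13 \right)}} + v} = \frac{1}{\frac{1}{5944 - 90} + 406280} = \frac{1}{\frac{1}{5854} + 406280} = \frac{1}{\frac{2378363121}{5854}} = \frac{5854}{2378363121}$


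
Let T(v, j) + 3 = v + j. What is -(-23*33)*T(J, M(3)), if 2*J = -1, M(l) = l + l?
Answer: 3795/2 ≈ 1897.5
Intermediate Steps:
M(l) = 2*l
J = -½ (J = (½)*(-1) = -½ ≈ -0.50000)
T(v, j) = -3 + j + v (T(v, j) = -3 + (v + j) = -3 + (j + v) = -3 + j + v)
-(-23*33)*T(J, M(3)) = -(-23*33)*(-3 + 2*3 - ½) = -(-759)*(-3 + 6 - ½) = -(-759)*5/2 = -1*(-3795/2) = 3795/2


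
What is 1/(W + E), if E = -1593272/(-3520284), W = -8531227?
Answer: -880071/7508085078799 ≈ -1.1722e-7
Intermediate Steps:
E = 398318/880071 (E = -1593272*(-1/3520284) = 398318/880071 ≈ 0.45260)
1/(W + E) = 1/(-8531227 + 398318/880071) = 1/(-7508085078799/880071) = -880071/7508085078799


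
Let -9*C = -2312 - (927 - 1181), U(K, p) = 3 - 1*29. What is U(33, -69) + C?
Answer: 608/3 ≈ 202.67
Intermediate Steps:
U(K, p) = -26 (U(K, p) = 3 - 29 = -26)
C = 686/3 (C = -(-2312 - (927 - 1181))/9 = -(-2312 - 1*(-254))/9 = -(-2312 + 254)/9 = -⅑*(-2058) = 686/3 ≈ 228.67)
U(33, -69) + C = -26 + 686/3 = 608/3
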